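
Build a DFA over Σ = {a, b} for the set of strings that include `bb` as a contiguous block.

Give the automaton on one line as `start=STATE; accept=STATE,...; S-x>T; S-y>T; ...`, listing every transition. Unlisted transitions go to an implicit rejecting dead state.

start=q0; accept=q2; q0-a>q0; q0-b>q1; q1-a>q0; q1-b>q2; q2-a>q2; q2-b>q2

States q0..q1 record the length of the longest prefix of `bb` that matches the current input suffix. Reaching q2 means `bb` has been seen, and we stay there forever. Accept from q2.
With 3 states:
        a   b  
>  q0   q0  q1 
   q1   q0  q2 
 * q2   q2  q2 
(> = start, * = accepting)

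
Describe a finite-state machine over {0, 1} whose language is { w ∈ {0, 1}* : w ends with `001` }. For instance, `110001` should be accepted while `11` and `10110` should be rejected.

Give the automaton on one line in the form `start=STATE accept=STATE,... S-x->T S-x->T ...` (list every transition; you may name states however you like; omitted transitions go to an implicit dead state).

Remember how much of `001` the current input suffix matches. State A means no match yet; B means the last symbol is `0`; C means the last 2 symbols are `00`; D means the last 3 symbols are `001`. Only D accepts. On a mismatch, fall back to the longest proper suffix that is still a prefix of `001`.
With 4 states:
       0  1 
>  A   B  A 
   B   C  A 
   C   C  D 
 * D   B  A 
(> = start, * = accepting)

start=A accept=D A-0->B A-1->A B-0->C B-1->A C-0->C C-1->D D-0->B D-1->A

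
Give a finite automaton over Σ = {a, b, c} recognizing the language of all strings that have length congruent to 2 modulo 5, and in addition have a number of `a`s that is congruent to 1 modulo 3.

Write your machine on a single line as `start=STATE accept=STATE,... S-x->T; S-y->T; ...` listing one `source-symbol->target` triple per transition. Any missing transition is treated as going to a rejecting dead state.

Handle the two conditions separately and then intersect. One (5 states) tracks the input length modulo 5; the other (3 states) tracks the count of `a`s modulo 3. Each combined state is a pair, one component from each; accept when both components accept.
          a    b    c  
>  s0     s1   s2   s2 
   s1     s3   s4   s4 
   s2     s4   s5   s5 
   s3     s6   s7   s7 
 * s4     s7   s8   s8 
   s5     s8   s6   s6 
   s6     s9  s10  s10 
   s7    s10  s11  s11 
   s8    s11   s9   s9 
   s9    s12  s13  s13 
   s10   s13   s0   s0 
   s11    s0  s12  s12 
   s12    s2  s14  s14 
   s13   s14   s1   s1 
   s14    s5   s3   s3 
(> = start, * = accepting)

start=s0; accept=s4; s0-a->s1; s0-b->s2; s0-c->s2; s1-a->s3; s1-b->s4; s1-c->s4; s2-a->s4; s2-b->s5; s2-c->s5; s3-a->s6; s3-b->s7; s3-c->s7; s4-a->s7; s4-b->s8; s4-c->s8; s5-a->s8; s5-b->s6; s5-c->s6; s6-a->s9; s6-b->s10; s6-c->s10; s7-a->s10; s7-b->s11; s7-c->s11; s8-a->s11; s8-b->s9; s8-c->s9; s9-a->s12; s9-b->s13; s9-c->s13; s10-a->s13; s10-b->s0; s10-c->s0; s11-a->s0; s11-b->s12; s11-c->s12; s12-a->s2; s12-b->s14; s12-c->s14; s13-a->s14; s13-b->s1; s13-c->s1; s14-a->s5; s14-b->s3; s14-c->s3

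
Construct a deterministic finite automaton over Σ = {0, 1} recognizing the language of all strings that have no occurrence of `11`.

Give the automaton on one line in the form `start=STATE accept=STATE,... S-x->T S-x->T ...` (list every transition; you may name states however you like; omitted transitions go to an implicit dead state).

start=q0 accept=q0,q1 q0-0->q0 q0-1->q1 q1-0->q0 q1-1->q2 q2-0->q2 q2-1->q2

This is the complement of 'contains `11`'. Use the same substring-matching states — q0 through q2 holding how much of `11` has just been matched — but flip the accepting set: everything except the trap q2 accepts.
3 states suffice.
        0   1  
>* q0   q0  q1 
 * q1   q0  q2 
   q2   q2  q2 
(> = start, * = accepting)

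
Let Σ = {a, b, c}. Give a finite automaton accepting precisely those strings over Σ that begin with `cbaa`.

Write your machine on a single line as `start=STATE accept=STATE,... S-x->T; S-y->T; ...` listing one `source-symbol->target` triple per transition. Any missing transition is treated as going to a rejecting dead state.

start=s0; accept=s4; s0-a->s5; s0-b->s5; s0-c->s1; s1-a->s5; s1-b->s2; s1-c->s5; s2-a->s3; s2-b->s5; s2-c->s5; s3-a->s4; s3-b->s5; s3-c->s5; s4-a->s4; s4-b->s4; s4-c->s4; s5-a->s5; s5-b->s5; s5-c->s5

Check the first 4 symbols one by one: s0 through s3 record how many have matched `cbaa` so far; any wrong symbol goes to the dead state s5. After all 4 match we enter the accepting sink s4.
With 6 states:
        a   b   c  
>  s0   s5  s5  s1 
   s1   s5  s2  s5 
   s2   s3  s5  s5 
   s3   s4  s5  s5 
 * s4   s4  s4  s4 
   s5   s5  s5  s5 
(> = start, * = accepting)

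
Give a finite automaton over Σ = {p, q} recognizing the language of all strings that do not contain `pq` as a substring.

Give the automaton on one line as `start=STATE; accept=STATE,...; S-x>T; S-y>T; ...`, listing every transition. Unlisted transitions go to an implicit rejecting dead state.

Track partial matches of the forbidden pattern `pq`. State S2 is a dead state reached once `pq` has occurred; every other state accepts. S0 means no part of `pq` is currently matched.
A 3-state machine:
        p   q  
>* S0   S1  S0 
 * S1   S1  S2 
   S2   S2  S2 
(> = start, * = accepting)

start=S0; accept=S0,S1; S0-p>S1; S0-q>S0; S1-p>S1; S1-q>S2; S2-p>S2; S2-q>S2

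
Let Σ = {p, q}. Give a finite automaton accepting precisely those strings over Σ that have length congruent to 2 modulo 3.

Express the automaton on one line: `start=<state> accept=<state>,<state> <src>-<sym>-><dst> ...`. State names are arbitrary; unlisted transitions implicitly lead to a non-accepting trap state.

Count input length modulo 3: every symbol advances one step around the cycle S0 → S1 → S2 → S0. Accept at S2.
3 states suffice.
        p   q  
>  S0   S1  S1 
   S1   S2  S2 
 * S2   S0  S0 
(> = start, * = accepting)

start=S0 accept=S2 S0-p->S1 S0-q->S1 S1-p->S2 S1-q->S2 S2-p->S0 S2-q->S0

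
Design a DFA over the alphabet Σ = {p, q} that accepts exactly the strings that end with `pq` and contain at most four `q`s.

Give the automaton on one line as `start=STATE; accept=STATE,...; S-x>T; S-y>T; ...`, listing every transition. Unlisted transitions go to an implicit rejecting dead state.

Build one automaton per condition and run them in lockstep. The first has 3 states tracking how much of the suffix `pq` has currently been matched; the second has 6 states tracking the count of `q`s, saturating at 5. A product state is a pair (one from each), accepting exactly when both do. Equivalent product states are then merged.
13 states suffice.
       p  q 
>  A   B  C 
   B   B  D 
   C   E  F 
 * D   E  F 
   E   E  G 
   F   H  I 
 * G   H  I 
   H   H  J 
   I   K  L 
 * J   K  L 
   K   K  M 
   L   L  L 
 * M   L  L 
(> = start, * = accepting)

start=A; accept=D,G,J,M; A-p>B; A-q>C; B-p>B; B-q>D; C-p>E; C-q>F; D-p>E; D-q>F; E-p>E; E-q>G; F-p>H; F-q>I; G-p>H; G-q>I; H-p>H; H-q>J; I-p>K; I-q>L; J-p>K; J-q>L; K-p>K; K-q>M; L-p>L; L-q>L; M-p>L; M-q>L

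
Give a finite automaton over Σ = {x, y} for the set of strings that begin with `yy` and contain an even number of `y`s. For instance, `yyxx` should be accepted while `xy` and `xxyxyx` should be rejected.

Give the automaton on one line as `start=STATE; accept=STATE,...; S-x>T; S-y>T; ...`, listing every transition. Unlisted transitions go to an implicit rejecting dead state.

start=A; accept=E; A-x>B; A-y>C; B-x>B; B-y>D; C-x>D; C-y>E; D-x>D; D-y>B; E-x>E; E-y>F; F-x>F; F-y>E

Build one automaton per condition and run them in lockstep. One (4 states) tracks whether the input so far still matches the prefix `yy`; the other (2 states) tracks the count of `y`s modulo 2. Each combined state is a pair, one component from each; accept when both components accept.
A 6-state machine:
       x  y 
>  A   B  C 
   B   B  D 
   C   D  E 
   D   D  B 
 * E   E  F 
   F   F  E 
(> = start, * = accepting)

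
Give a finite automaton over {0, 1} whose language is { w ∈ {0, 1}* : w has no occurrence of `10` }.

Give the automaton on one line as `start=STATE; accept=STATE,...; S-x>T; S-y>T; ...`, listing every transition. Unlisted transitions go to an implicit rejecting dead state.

start=A; accept=A,B; A-0>A; A-1>B; B-0>C; B-1>B; C-0>C; C-1>C

This is the complement of 'contains `10`'. Use the same substring-matching states — A through C holding how much of `10` has just been matched — but flip the accepting set: everything except the trap C accepts.
With 3 states:
       0  1 
>* A   A  B 
 * B   C  B 
   C   C  C 
(> = start, * = accepting)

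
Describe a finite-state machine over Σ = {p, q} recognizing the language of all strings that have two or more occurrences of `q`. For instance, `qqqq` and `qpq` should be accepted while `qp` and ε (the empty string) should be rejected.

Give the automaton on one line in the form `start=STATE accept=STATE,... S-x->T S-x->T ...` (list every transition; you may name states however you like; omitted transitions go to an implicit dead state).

Count `q`s, saturating at 3: states s0 through s2 mean 0 through 2 `q`s seen; s3 means more than 2. Each `q` increments (capped at s3); other symbols loop. Accept from {s2, s3}.
        p   q  
>  s0   s0  s1 
   s1   s1  s2 
 * s2   s2  s3 
 * s3   s3  s3 
(> = start, * = accepting)

start=s0 accept=s2,s3 s0-p->s0 s0-q->s1 s1-p->s1 s1-q->s2 s2-p->s2 s2-q->s3 s3-p->s3 s3-q->s3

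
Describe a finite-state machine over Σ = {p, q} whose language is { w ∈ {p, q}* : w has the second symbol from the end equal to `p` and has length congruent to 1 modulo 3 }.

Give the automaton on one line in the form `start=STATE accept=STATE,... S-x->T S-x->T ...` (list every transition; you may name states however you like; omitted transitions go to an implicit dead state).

Handle the two conditions separately and then intersect. One (7 states) tracks the last 2 symbols read; the other (3 states) tracks the input length modulo 3. Each combined state is a pair, one component from each; accept when both components accept. Equivalent product states are then merged.
5 states suffice.
       p  q 
>  A   B  B 
   B   C  C 
   C   D  A 
   D   E  E 
 * E   C  C 
(> = start, * = accepting)

start=A accept=E A-p->B A-q->B B-p->C B-q->C C-p->D C-q->A D-p->E D-q->E E-p->C E-q->C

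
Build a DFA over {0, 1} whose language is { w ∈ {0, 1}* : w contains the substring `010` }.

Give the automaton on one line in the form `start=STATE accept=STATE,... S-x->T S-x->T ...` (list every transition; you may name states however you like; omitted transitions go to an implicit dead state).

Track how much of `010` has been matched so far: state q0 is no progress, q3 is the absorbing accept state reached once `010` has occurred. Intermediate states record partial matches; on a mismatch, fall back to the longest reusable overlap.
With 4 states:
        0   1  
>  q0   q1  q0 
   q1   q1  q2 
   q2   q3  q0 
 * q3   q3  q3 
(> = start, * = accepting)

start=q0 accept=q3 q0-0->q1 q0-1->q0 q1-0->q1 q1-1->q2 q2-0->q3 q2-1->q0 q3-0->q3 q3-1->q3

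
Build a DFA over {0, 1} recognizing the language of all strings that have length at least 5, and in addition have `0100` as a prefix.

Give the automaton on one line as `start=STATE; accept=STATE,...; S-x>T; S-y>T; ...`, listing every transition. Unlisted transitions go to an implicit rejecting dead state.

start=S0; accept=S6; S0-0>S1; S0-1>S2; S1-0>S2; S1-1>S3; S2-0>S2; S2-1>S2; S3-0>S4; S3-1>S2; S4-0>S5; S4-1>S2; S5-0>S6; S5-1>S6; S6-0>S6; S6-1>S6

Build one automaton per condition and run them in lockstep. The first has 7 states tracking the input length, saturating at 6; the second has 6 states tracking whether the input so far still matches the prefix `0100`. A product state is a pair (one from each), accepting exactly when both do. After merging equivalent states the machine shrinks.
A 7-state machine:
        0   1  
>  S0   S1  S2 
   S1   S2  S3 
   S2   S2  S2 
   S3   S4  S2 
   S4   S5  S2 
   S5   S6  S6 
 * S6   S6  S6 
(> = start, * = accepting)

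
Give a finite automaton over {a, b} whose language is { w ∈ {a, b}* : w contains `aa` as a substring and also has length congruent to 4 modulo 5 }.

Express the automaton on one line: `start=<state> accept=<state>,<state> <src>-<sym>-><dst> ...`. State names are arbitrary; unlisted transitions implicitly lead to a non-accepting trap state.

Build one automaton per condition and run them in lockstep. The first has 3 states tracking whether and how much of `aa` has been seen; the second has 5 states tracking the input length modulo 5. A product state is a pair (one from each), accepting exactly when both do.
With 15 states:
          a    b  
>  s0     s1   s2 
   s1     s3   s4 
   s2     s5   s4 
   s3     s6   s6 
   s4     s7   s8 
   s5     s6   s8 
   s6     s9   s9 
   s7     s9  s10 
   s8    s11  s10 
 * s9    s12  s12 
   s10   s13   s0 
   s11   s12   s0 
   s12   s14  s14 
   s13   s14   s2 
   s14    s3   s3 
(> = start, * = accepting)

start=s0 accept=s9 s0-a->s1 s0-b->s2 s1-a->s3 s1-b->s4 s2-a->s5 s2-b->s4 s3-a->s6 s3-b->s6 s4-a->s7 s4-b->s8 s5-a->s6 s5-b->s8 s6-a->s9 s6-b->s9 s7-a->s9 s7-b->s10 s8-a->s11 s8-b->s10 s9-a->s12 s9-b->s12 s10-a->s13 s10-b->s0 s11-a->s12 s11-b->s0 s12-a->s14 s12-b->s14 s13-a->s14 s13-b->s2 s14-a->s3 s14-b->s3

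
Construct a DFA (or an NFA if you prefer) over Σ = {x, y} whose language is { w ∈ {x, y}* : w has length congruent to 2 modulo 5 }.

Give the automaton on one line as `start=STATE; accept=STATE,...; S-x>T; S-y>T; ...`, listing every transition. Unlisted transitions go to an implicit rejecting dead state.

Count input length modulo 5: every symbol advances one step around the cycle S0 → S1 → S2 → S3 → S4 → S0. Accept at S2.
A 5-state machine:
        x   y  
>  S0   S1  S1 
   S1   S2  S2 
 * S2   S3  S3 
   S3   S4  S4 
   S4   S0  S0 
(> = start, * = accepting)

start=S0; accept=S2; S0-x>S1; S0-y>S1; S1-x>S2; S1-y>S2; S2-x>S3; S2-y>S3; S3-x>S4; S3-y>S4; S4-x>S0; S4-y>S0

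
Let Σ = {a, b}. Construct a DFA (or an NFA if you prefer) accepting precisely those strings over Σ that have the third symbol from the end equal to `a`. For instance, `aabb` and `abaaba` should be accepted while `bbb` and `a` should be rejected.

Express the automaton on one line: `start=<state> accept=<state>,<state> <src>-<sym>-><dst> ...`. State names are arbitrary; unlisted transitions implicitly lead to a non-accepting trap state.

A DFA must remember the last 3 symbols (since which symbol is third-to-last isn't known until the input ends). Use one state per possible window of the last ≤3 symbols; accept from those whose window starts with `a`.
With 15 states:
          a    b  
>  S0     S1   S2 
   S1     S3   S4 
   S2     S5   S6 
   S3     S7   S8 
   S4     S9  S10 
   S5    S11  S12 
   S6    S13  S14 
 * S7     S7   S8 
 * S8     S9  S10 
 * S9    S11  S12 
 * S10   S13  S14 
   S11    S7   S8 
   S12    S9  S10 
   S13   S11  S12 
   S14   S13  S14 
(> = start, * = accepting)

start=S0 accept=S7,S8,S9,S10 S0-a->S1 S0-b->S2 S1-a->S3 S1-b->S4 S2-a->S5 S2-b->S6 S3-a->S7 S3-b->S8 S4-a->S9 S4-b->S10 S5-a->S11 S5-b->S12 S6-a->S13 S6-b->S14 S7-a->S7 S7-b->S8 S8-a->S9 S8-b->S10 S9-a->S11 S9-b->S12 S10-a->S13 S10-b->S14 S11-a->S7 S11-b->S8 S12-a->S9 S12-b->S10 S13-a->S11 S13-b->S12 S14-a->S13 S14-b->S14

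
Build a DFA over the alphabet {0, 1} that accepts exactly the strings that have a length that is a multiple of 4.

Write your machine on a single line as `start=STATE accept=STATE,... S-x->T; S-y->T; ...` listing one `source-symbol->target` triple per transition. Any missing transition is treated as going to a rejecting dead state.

Count input length modulo 4: every symbol advances one step around the cycle q0 → q1 → q2 → q3 → q0. Accept at q0.
4 states suffice.
        0   1  
>* q0   q1  q1 
   q1   q2  q2 
   q2   q3  q3 
   q3   q0  q0 
(> = start, * = accepting)

start=q0; accept=q0; q0-0->q1; q0-1->q1; q1-0->q2; q1-1->q2; q2-0->q3; q2-1->q3; q3-0->q0; q3-1->q0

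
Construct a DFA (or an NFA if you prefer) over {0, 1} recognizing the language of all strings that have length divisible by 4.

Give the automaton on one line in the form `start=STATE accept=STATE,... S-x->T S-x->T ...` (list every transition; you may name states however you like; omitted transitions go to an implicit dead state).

start=A accept=A A-0->B A-1->B B-0->C B-1->C C-0->D C-1->D D-0->A D-1->A

Only the length mod 4 matters, so use a 4-cycle: from any state, every input symbol moves to the next state, wrapping D back to A. Mark A accepting.
A 4-state machine:
       0  1 
>* A   B  B 
   B   C  C 
   C   D  D 
   D   A  A 
(> = start, * = accepting)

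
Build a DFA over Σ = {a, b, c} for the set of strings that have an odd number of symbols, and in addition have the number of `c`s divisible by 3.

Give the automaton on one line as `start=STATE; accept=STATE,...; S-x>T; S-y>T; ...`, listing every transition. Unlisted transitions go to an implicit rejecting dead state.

start=s0; accept=s1; s0-a>s1; s0-b>s1; s0-c>s2; s1-a>s0; s1-b>s0; s1-c>s3; s2-a>s3; s2-b>s3; s2-c>s4; s3-a>s2; s3-b>s2; s3-c>s5; s4-a>s5; s4-b>s5; s4-c>s1; s5-a>s4; s5-b>s4; s5-c>s0

Run two small machines in parallel and take their product. One (2 states) tracks the input length modulo 2; the other (3 states) tracks the count of `c`s modulo 3. Each combined state is a pair, one component from each; accept when both components accept.
With 6 states:
        a   b   c  
>  s0   s1  s1  s2 
 * s1   s0  s0  s3 
   s2   s3  s3  s4 
   s3   s2  s2  s5 
   s4   s5  s5  s1 
   s5   s4  s4  s0 
(> = start, * = accepting)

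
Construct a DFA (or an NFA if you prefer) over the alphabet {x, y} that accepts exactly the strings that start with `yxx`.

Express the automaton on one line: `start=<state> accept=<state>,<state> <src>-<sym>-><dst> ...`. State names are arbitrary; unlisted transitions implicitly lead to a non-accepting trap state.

Check the first 3 symbols one by one: A through C record how many have matched `yxx` so far; any wrong symbol goes to the dead state E. After all 3 match we enter the accepting sink D.
       x  y 
>  A   E  B 
   B   C  E 
   C   D  E 
 * D   D  D 
   E   E  E 
(> = start, * = accepting)

start=A accept=D A-x->E A-y->B B-x->C B-y->E C-x->D C-y->E D-x->D D-y->D E-x->E E-y->E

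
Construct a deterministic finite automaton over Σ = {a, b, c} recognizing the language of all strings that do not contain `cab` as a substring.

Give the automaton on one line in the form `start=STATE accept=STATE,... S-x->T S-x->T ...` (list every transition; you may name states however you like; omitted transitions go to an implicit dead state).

start=q0 accept=q0,q1,q2 q0-a->q0 q0-b->q0 q0-c->q1 q1-a->q2 q1-b->q0 q1-c->q1 q2-a->q0 q2-b->q3 q2-c->q1 q3-a->q3 q3-b->q3 q3-c->q3

Track partial matches of the forbidden pattern `cab`. State q3 is a dead state reached once `cab` has occurred; every other state accepts. q0 means no part of `cab` is currently matched.
        a   b   c  
>* q0   q0  q0  q1 
 * q1   q2  q0  q1 
 * q2   q0  q3  q1 
   q3   q3  q3  q3 
(> = start, * = accepting)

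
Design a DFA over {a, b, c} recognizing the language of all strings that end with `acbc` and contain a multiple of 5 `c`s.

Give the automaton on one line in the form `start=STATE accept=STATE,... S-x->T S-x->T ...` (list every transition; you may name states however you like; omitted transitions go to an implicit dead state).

Build one automaton per condition and run them in lockstep. One (5 states) tracks how much of the suffix `acbc` has currently been matched; the other (5 states) tracks the count of `c`s modulo 5. Each combined state is a pair, one component from each; accept when both components accept. After merging equivalent states the machine shrinks.
A 9-state machine:
        a   b   c  
>  S0   S0  S0  S1 
   S1   S1  S1  S2 
   S2   S2  S2  S3 
   S3   S4  S3  S5 
   S4   S4  S3  S6 
   S5   S5  S5  S0 
   S6   S5  S7  S0 
   S7   S5  S5  S8 
 * S8   S0  S0  S1 
(> = start, * = accepting)

start=S0 accept=S8 S0-a->S0 S0-b->S0 S0-c->S1 S1-a->S1 S1-b->S1 S1-c->S2 S2-a->S2 S2-b->S2 S2-c->S3 S3-a->S4 S3-b->S3 S3-c->S5 S4-a->S4 S4-b->S3 S4-c->S6 S5-a->S5 S5-b->S5 S5-c->S0 S6-a->S5 S6-b->S7 S6-c->S0 S7-a->S5 S7-b->S5 S7-c->S8 S8-a->S0 S8-b->S0 S8-c->S1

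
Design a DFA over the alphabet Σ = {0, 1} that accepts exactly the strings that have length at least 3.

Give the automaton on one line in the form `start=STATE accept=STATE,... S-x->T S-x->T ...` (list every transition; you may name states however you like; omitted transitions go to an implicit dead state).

We only need to distinguish lengths 0, 1, …, 3, and '>3'. Chain A → B → C → D → E on every symbol, with E looping. Accepting states: {D, E}.
5 states suffice.
       0  1 
>  A   B  B 
   B   C  C 
   C   D  D 
 * D   E  E 
 * E   E  E 
(> = start, * = accepting)

start=A accept=D,E A-0->B A-1->B B-0->C B-1->C C-0->D C-1->D D-0->E D-1->E E-0->E E-1->E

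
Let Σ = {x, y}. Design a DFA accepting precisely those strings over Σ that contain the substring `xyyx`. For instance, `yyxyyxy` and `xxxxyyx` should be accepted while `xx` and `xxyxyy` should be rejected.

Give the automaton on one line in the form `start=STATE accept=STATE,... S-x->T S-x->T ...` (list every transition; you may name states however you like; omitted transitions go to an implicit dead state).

start=q0 accept=q4 q0-x->q1 q0-y->q0 q1-x->q1 q1-y->q2 q2-x->q1 q2-y->q3 q3-x->q4 q3-y->q0 q4-x->q4 q4-y->q4

States q0..q3 record the length of the longest prefix of `xyyx` that matches the current input suffix. Reaching q4 means `xyyx` has been seen, and we stay there forever. Accept from q4.
5 states suffice.
        x   y  
>  q0   q1  q0 
   q1   q1  q2 
   q2   q1  q3 
   q3   q4  q0 
 * q4   q4  q4 
(> = start, * = accepting)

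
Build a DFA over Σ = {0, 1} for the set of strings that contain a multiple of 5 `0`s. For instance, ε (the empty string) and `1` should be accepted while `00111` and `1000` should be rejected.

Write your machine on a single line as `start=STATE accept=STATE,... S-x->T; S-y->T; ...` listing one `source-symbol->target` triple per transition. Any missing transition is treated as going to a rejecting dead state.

start=q0; accept=q0; q0-0->q1; q0-1->q0; q1-0->q2; q1-1->q1; q2-0->q3; q2-1->q2; q3-0->q4; q3-1->q3; q4-0->q0; q4-1->q4

The only thing that matters is how many `0`s have appeared, reduced mod 5. Use one state per residue: q0 for 0, …, q4 for 4. Reading `0` moves to the next residue; anything else stays put. q0 is accepting.
5 states suffice.
        0   1  
>* q0   q1  q0 
   q1   q2  q1 
   q2   q3  q2 
   q3   q4  q3 
   q4   q0  q4 
(> = start, * = accepting)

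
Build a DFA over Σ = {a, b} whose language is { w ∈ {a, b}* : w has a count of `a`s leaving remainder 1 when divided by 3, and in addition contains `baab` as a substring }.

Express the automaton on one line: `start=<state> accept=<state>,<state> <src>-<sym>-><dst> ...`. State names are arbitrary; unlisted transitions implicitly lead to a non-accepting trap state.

Handle the two conditions separately and then intersect. The first has 3 states tracking the count of `a`s modulo 3; the second has 5 states tracking whether and how much of `baab` has been seen. A product state is a pair (one from each), accepting exactly when both do.
          a    b  
>  S0     S1   S2 
   S1     S3   S4 
   S2     S5   S2 
   S3     S0   S6 
   S4     S7   S4 
   S5     S8   S4 
   S6     S9   S6 
   S7    S10   S6 
   S8     S0  S11 
   S9    S12   S2 
   S10    S1  S13 
   S11   S13  S11 
   S12    S3  S14 
   S13   S14  S13 
 * S14   S11  S14 
(> = start, * = accepting)

start=S0 accept=S14 S0-a->S1 S0-b->S2 S1-a->S3 S1-b->S4 S2-a->S5 S2-b->S2 S3-a->S0 S3-b->S6 S4-a->S7 S4-b->S4 S5-a->S8 S5-b->S4 S6-a->S9 S6-b->S6 S7-a->S10 S7-b->S6 S8-a->S0 S8-b->S11 S9-a->S12 S9-b->S2 S10-a->S1 S10-b->S13 S11-a->S13 S11-b->S11 S12-a->S3 S12-b->S14 S13-a->S14 S13-b->S13 S14-a->S11 S14-b->S14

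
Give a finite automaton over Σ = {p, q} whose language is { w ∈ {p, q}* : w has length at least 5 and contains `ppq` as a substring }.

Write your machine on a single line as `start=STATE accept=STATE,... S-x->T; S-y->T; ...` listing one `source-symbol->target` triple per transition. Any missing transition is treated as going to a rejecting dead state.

Run two small machines in parallel and take their product. One (7 states) tracks the input length, saturating at 6; the other (4 states) tracks whether and how much of `ppq` has been seen. Each combined state is a pair, one component from each; accept when both components accept. Minimizing collapses redundant product states.
With 12 states:
          p    q  
>  s0     s1   s2 
   s1     s3   s4 
   s2     s5   s4 
   s3     s6   s7 
   s4     s8   s4 
   s5     s6   s4 
   s6     s9  s10 
   s7    s10  s10 
   s8     s9   s4 
   s9     s9  s11 
   s10   s11  s11 
 * s11   s11  s11 
(> = start, * = accepting)

start=s0; accept=s11; s0-p->s1; s0-q->s2; s1-p->s3; s1-q->s4; s2-p->s5; s2-q->s4; s3-p->s6; s3-q->s7; s4-p->s8; s4-q->s4; s5-p->s6; s5-q->s4; s6-p->s9; s6-q->s10; s7-p->s10; s7-q->s10; s8-p->s9; s8-q->s4; s9-p->s9; s9-q->s11; s10-p->s11; s10-q->s11; s11-p->s11; s11-q->s11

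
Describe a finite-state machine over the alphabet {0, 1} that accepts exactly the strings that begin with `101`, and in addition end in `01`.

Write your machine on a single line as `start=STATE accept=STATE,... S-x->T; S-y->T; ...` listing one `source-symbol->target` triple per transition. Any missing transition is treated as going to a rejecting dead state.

Build one automaton per condition and run them in lockstep. The first has 5 states tracking whether the input so far still matches the prefix `101`; the second has 3 states tracking how much of the suffix `01` has currently been matched. A product state is a pair (one from each), accepting exactly when both do.
        0   1  
>  s0   s1  s2 
   s1   s1  s3 
   s2   s4  s5 
   s3   s1  s5 
   s4   s1  s6 
   s5   s1  s5 
 * s6   s7  s8 
   s7   s7  s6 
   s8   s7  s8 
(> = start, * = accepting)

start=s0; accept=s6; s0-0->s1; s0-1->s2; s1-0->s1; s1-1->s3; s2-0->s4; s2-1->s5; s3-0->s1; s3-1->s5; s4-0->s1; s4-1->s6; s5-0->s1; s5-1->s5; s6-0->s7; s6-1->s8; s7-0->s7; s7-1->s6; s8-0->s7; s8-1->s8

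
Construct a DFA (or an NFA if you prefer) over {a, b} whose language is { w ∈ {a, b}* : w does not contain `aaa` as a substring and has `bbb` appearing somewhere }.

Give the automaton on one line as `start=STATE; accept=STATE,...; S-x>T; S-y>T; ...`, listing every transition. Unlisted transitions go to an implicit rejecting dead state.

Run two small machines in parallel and take their product. The first has 4 states tracking partial matches of the forbidden pattern `aaa`; the second has 4 states tracking whether and how much of `bbb` has been seen. A product state is a pair (one from each), accepting exactly when both do. Minimizing collapses redundant product states.
With 9 states:
        a   b  
>  S0   S1  S2 
   S1   S3  S2 
   S2   S1  S4 
   S3   S5  S2 
   S4   S1  S6 
   S5   S5  S5 
 * S6   S7  S6 
 * S7   S8  S6 
 * S8   S5  S6 
(> = start, * = accepting)

start=S0; accept=S6,S7,S8; S0-a>S1; S0-b>S2; S1-a>S3; S1-b>S2; S2-a>S1; S2-b>S4; S3-a>S5; S3-b>S2; S4-a>S1; S4-b>S6; S5-a>S5; S5-b>S5; S6-a>S7; S6-b>S6; S7-a>S8; S7-b>S6; S8-a>S5; S8-b>S6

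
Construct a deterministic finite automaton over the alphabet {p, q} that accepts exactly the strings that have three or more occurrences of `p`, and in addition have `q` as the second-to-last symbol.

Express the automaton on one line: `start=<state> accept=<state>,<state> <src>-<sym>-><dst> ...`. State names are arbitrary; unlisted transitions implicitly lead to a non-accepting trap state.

start=S0 accept=S6,S7 S0-p->S1 S0-q->S0 S1-p->S2 S1-q->S1 S2-p->S3 S2-q->S4 S3-p->S3 S3-q->S5 S4-p->S6 S4-q->S4 S5-p->S6 S5-q->S7 S6-p->S3 S6-q->S5 S7-p->S6 S7-q->S7

Run two small machines in parallel and take their product. The first has 5 states tracking the count of `p`s, saturating at 4; the second has 7 states tracking the last 2 symbols read. A product state is a pair (one from each), accepting exactly when both do. Minimizing collapses redundant product states.
With 8 states:
        p   q  
>  S0   S1  S0 
   S1   S2  S1 
   S2   S3  S4 
   S3   S3  S5 
   S4   S6  S4 
   S5   S6  S7 
 * S6   S3  S5 
 * S7   S6  S7 
(> = start, * = accepting)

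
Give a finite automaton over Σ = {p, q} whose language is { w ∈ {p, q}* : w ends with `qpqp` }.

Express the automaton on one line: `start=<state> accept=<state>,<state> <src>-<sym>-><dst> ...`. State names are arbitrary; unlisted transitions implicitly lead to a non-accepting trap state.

start=A accept=E A-p->A A-q->B B-p->C B-q->B C-p->A C-q->D D-p->E D-q->B E-p->A E-q->D

Let each state record the length of the longest suffix of the input read so far that is also a prefix of `qpqp`. B means the last symbol is `q`; C means the last 2 symbols are `qp`; D means the last 3 symbols are `qpq`; E means the last 4 symbols are `qpqp`. Accept only at E, where the string currently ends in `qpqp`.
5 states suffice.
       p  q 
>  A   A  B 
   B   C  B 
   C   A  D 
   D   E  B 
 * E   A  D 
(> = start, * = accepting)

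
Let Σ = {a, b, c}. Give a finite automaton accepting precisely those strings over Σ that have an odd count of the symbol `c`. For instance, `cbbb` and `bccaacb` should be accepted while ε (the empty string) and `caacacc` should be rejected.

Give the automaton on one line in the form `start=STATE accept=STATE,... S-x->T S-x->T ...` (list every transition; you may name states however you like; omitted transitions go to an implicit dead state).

Keep the running count of `c`s modulo 2: each `c` advances along the cycle q0 → q1 → q0 while other symbols loop. Accept at q1.
A 2-state machine:
        a   b   c  
>  q0   q0  q0  q1 
 * q1   q1  q1  q0 
(> = start, * = accepting)

start=q0 accept=q1 q0-a->q0 q0-b->q0 q0-c->q1 q1-a->q1 q1-b->q1 q1-c->q0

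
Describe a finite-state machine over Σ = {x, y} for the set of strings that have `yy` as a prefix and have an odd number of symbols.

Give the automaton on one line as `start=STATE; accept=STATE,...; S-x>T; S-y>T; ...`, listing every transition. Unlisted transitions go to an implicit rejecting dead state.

Run two small machines in parallel and take their product. One (4 states) tracks whether the input so far still matches the prefix `yy`; the other (2 states) tracks the input length modulo 2. Each combined state is a pair, one component from each; accept when both components accept. Equivalent product states are then merged.
With 5 states:
        x   y  
>  q0   q1  q2 
   q1   q1  q1 
   q2   q1  q3 
   q3   q4  q4 
 * q4   q3  q3 
(> = start, * = accepting)

start=q0; accept=q4; q0-x>q1; q0-y>q2; q1-x>q1; q1-y>q1; q2-x>q1; q2-y>q3; q3-x>q4; q3-y>q4; q4-x>q3; q4-y>q3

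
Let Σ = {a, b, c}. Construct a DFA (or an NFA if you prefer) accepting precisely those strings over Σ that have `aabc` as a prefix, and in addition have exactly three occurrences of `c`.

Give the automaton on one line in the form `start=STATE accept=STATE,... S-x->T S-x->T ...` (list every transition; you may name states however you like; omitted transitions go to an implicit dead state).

start=q0 accept=q7 q0-a->q1 q0-b->q2 q0-c->q2 q1-a->q3 q1-b->q2 q1-c->q2 q2-a->q2 q2-b->q2 q2-c->q2 q3-a->q2 q3-b->q4 q3-c->q2 q4-a->q2 q4-b->q2 q4-c->q5 q5-a->q5 q5-b->q5 q5-c->q6 q6-a->q6 q6-b->q6 q6-c->q7 q7-a->q7 q7-b->q7 q7-c->q2

Build one automaton per condition and run them in lockstep. One (6 states) tracks whether the input so far still matches the prefix `aabc`; the other (5 states) tracks the count of `c`s, saturating at 4. Each combined state is a pair, one component from each; accept when both components accept. Minimizing collapses redundant product states.
        a   b   c  
>  q0   q1  q2  q2 
   q1   q3  q2  q2 
   q2   q2  q2  q2 
   q3   q2  q4  q2 
   q4   q2  q2  q5 
   q5   q5  q5  q6 
   q6   q6  q6  q7 
 * q7   q7  q7  q2 
(> = start, * = accepting)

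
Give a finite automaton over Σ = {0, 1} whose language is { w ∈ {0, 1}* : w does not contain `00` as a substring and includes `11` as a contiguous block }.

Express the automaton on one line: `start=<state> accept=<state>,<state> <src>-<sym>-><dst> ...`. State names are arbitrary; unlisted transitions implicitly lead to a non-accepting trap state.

start=A accept=E,G A-0->B A-1->C B-0->D B-1->C C-0->B C-1->E D-0->D D-1->F E-0->G E-1->E F-0->D F-1->H G-0->H G-1->E H-0->H H-1->H

Handle the two conditions separately and then intersect. One (3 states) tracks partial matches of the forbidden pattern `00`; the other (3 states) tracks whether and how much of `11` has been seen. Each combined state is a pair, one component from each; accept when both components accept.
8 states suffice.
       0  1 
>  A   B  C 
   B   D  C 
   C   B  E 
   D   D  F 
 * E   G  E 
   F   D  H 
 * G   H  E 
   H   H  H 
(> = start, * = accepting)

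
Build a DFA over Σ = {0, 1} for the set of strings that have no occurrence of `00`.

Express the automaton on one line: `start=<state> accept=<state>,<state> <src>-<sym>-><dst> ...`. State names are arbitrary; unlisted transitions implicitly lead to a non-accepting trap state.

start=q0 accept=q0,q1 q0-0->q1 q0-1->q0 q1-0->q2 q1-1->q0 q2-0->q2 q2-1->q2

This is the complement of 'contains `00`'. Use the same substring-matching states — q0 through q2 holding how much of `00` has just been matched — but flip the accepting set: everything except the trap q2 accepts.
With 3 states:
        0   1  
>* q0   q1  q0 
 * q1   q2  q0 
   q2   q2  q2 
(> = start, * = accepting)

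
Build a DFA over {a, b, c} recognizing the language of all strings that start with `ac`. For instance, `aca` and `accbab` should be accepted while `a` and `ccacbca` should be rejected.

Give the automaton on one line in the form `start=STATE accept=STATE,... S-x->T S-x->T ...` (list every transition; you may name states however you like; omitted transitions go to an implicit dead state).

Check the first 2 symbols one by one: q0 through q1 record how many have matched `ac` so far; any wrong symbol goes to the dead state q3. After all 2 match we enter the accepting sink q2.
A 4-state machine:
        a   b   c  
>  q0   q1  q3  q3 
   q1   q3  q3  q2 
 * q2   q2  q2  q2 
   q3   q3  q3  q3 
(> = start, * = accepting)

start=q0 accept=q2 q0-a->q1 q0-b->q3 q0-c->q3 q1-a->q3 q1-b->q3 q1-c->q2 q2-a->q2 q2-b->q2 q2-c->q2 q3-a->q3 q3-b->q3 q3-c->q3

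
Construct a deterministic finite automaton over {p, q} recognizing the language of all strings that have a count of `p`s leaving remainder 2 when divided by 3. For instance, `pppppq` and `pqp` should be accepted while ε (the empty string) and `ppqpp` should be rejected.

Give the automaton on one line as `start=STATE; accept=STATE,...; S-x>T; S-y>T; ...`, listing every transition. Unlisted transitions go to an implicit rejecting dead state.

start=S0; accept=S2; S0-p>S1; S0-q>S0; S1-p>S2; S1-q>S1; S2-p>S0; S2-q>S2

Keep the running count of `p`s modulo 3: each `p` advances along the cycle S0 → S1 → S2 → S0 while other symbols loop. Accept at S2.
3 states suffice.
        p   q  
>  S0   S1  S0 
   S1   S2  S1 
 * S2   S0  S2 
(> = start, * = accepting)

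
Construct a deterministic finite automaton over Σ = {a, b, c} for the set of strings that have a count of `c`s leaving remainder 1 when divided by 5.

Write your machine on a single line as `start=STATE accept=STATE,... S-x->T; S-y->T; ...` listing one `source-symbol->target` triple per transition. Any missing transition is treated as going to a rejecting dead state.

Keep the running count of `c`s modulo 5: each `c` advances along the cycle q0 → q1 → q2 → q3 → q4 → q0 while other symbols loop. Accept at q1.
        a   b   c  
>  q0   q0  q0  q1 
 * q1   q1  q1  q2 
   q2   q2  q2  q3 
   q3   q3  q3  q4 
   q4   q4  q4  q0 
(> = start, * = accepting)

start=q0; accept=q1; q0-a->q0; q0-b->q0; q0-c->q1; q1-a->q1; q1-b->q1; q1-c->q2; q2-a->q2; q2-b->q2; q2-c->q3; q3-a->q3; q3-b->q3; q3-c->q4; q4-a->q4; q4-b->q4; q4-c->q0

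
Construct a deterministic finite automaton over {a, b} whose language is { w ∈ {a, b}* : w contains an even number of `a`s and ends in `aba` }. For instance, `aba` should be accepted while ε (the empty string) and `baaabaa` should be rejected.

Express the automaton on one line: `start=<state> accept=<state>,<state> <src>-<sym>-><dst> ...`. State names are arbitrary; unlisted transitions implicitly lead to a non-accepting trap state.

start=s0 accept=s5 s0-a->s1 s0-b->s0 s1-a->s2 s1-b->s3 s2-a->s1 s2-b->s4 s3-a->s5 s3-b->s6 s4-a->s7 s4-b->s0 s5-a->s1 s5-b->s4 s6-a->s2 s6-b->s6 s7-a->s2 s7-b->s3

Handle the two conditions separately and then intersect. The first has 2 states tracking the count of `a`s modulo 2; the second has 4 states tracking how much of the suffix `aba` has currently been matched. A product state is a pair (one from each), accepting exactly when both do.
An 8-state machine:
        a   b  
>  s0   s1  s0 
   s1   s2  s3 
   s2   s1  s4 
   s3   s5  s6 
   s4   s7  s0 
 * s5   s1  s4 
   s6   s2  s6 
   s7   s2  s3 
(> = start, * = accepting)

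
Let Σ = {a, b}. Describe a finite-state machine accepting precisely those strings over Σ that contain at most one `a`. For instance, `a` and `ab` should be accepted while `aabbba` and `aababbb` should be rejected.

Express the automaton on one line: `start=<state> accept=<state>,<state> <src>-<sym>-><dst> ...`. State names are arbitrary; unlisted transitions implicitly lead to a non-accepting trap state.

start=q0 accept=q0,q1 q0-a->q1 q0-b->q0 q1-a->q2 q1-b->q1 q2-a->q2 q2-b->q2

Only the number of `a`s matters, and only up to 2. Make a chain q0 → q1 → q2 advanced by each `a` (with q2 absorbing); every other symbol self-loops. The accepting set is {q0, q1}.
A 3-state machine:
        a   b  
>* q0   q1  q0 
 * q1   q2  q1 
   q2   q2  q2 
(> = start, * = accepting)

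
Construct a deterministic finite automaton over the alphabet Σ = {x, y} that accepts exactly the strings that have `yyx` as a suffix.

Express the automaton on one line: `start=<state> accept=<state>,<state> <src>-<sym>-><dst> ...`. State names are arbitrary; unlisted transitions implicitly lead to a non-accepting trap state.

start=S0 accept=S3 S0-x->S0 S0-y->S1 S1-x->S0 S1-y->S2 S2-x->S3 S2-y->S2 S3-x->S0 S3-y->S1

Let each state record the length of the longest suffix of the input read so far that is also a prefix of `yyx`. S1 means the last symbol is `y`; S2 means the last 2 symbols are `yy`; S3 means the last 3 symbols are `yyx`. Accept only at S3, where the string currently ends in `yyx`.
A 4-state machine:
        x   y  
>  S0   S0  S1 
   S1   S0  S2 
   S2   S3  S2 
 * S3   S0  S1 
(> = start, * = accepting)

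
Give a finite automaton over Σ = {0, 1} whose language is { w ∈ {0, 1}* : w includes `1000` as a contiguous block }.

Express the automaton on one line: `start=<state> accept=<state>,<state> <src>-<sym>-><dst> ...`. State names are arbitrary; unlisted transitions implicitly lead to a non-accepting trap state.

Track how much of `1000` has been matched so far: state A is no progress, E is the absorbing accept state reached once `1000` has occurred. Intermediate states record partial matches; on a mismatch, fall back to the longest reusable overlap.
       0  1 
>  A   A  B 
   B   C  B 
   C   D  B 
   D   E  B 
 * E   E  E 
(> = start, * = accepting)

start=A accept=E A-0->A A-1->B B-0->C B-1->B C-0->D C-1->B D-0->E D-1->B E-0->E E-1->E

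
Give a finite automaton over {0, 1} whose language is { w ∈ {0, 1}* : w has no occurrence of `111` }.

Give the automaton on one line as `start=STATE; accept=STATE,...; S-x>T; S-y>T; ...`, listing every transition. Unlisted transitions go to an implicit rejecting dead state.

Track partial matches of the forbidden pattern `111`. State q3 is a dead state reached once `111` has occurred; every other state accepts. q0 means no part of `111` is currently matched.
With 4 states:
        0   1  
>* q0   q0  q1 
 * q1   q0  q2 
 * q2   q0  q3 
   q3   q3  q3 
(> = start, * = accepting)

start=q0; accept=q0,q1,q2; q0-0>q0; q0-1>q1; q1-0>q0; q1-1>q2; q2-0>q0; q2-1>q3; q3-0>q3; q3-1>q3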